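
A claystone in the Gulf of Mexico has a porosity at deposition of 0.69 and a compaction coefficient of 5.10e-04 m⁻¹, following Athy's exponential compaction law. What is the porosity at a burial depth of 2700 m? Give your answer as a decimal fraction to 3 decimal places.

0.174

Working in km (1 km = 1000 m; β in km⁻¹ = β in m⁻¹ × 1000):
n = n₀·exp(−β·Z) = 0.69 × exp(−0.51 × 2.7) = 0.69 × exp(−1.377)
  = 0.69 × 0.2523 = 0.1741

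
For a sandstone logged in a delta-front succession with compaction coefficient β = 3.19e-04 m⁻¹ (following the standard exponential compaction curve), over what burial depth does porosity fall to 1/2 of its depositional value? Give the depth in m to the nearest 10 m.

2170 m

Working in km (1 km = 1000 m; β in km⁻¹ = β in m⁻¹ × 1000):
n/n₀ = 1/2 ⇒ exp(−β·d) = 1/2 ⇒ d = ln(2) / β
d = 0.6931 / 0.319 = 2.173 km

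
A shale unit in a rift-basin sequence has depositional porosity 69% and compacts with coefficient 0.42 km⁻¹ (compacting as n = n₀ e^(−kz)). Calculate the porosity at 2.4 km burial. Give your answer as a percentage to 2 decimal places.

n = n₀·exp(−k·z) = 0.69 × exp(−0.42 × 2.4) = 0.69 × exp(−1.008)
  = 0.69 × 0.3649 = 0.2518

25.18%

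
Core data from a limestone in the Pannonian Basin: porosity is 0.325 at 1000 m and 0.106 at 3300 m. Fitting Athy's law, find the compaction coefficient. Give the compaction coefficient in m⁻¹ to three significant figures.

0.000487 m⁻¹

Working in km (1 km = 1000 m; β in km⁻¹ = β in m⁻¹ × 1000):
Athy: phi(z) = phi₀ e^(−βz) ⇒ phi₁/phi₂ = e^{β(z₂−z₁)} ⇒ β = ln(phi₁/phi₂)/(z₂−z₁)
β = ln(0.325/0.106) / (3.3 − 1) = ln(3.066) / 2.3 = 1.1204 / 2.3 = 0.4871 km⁻¹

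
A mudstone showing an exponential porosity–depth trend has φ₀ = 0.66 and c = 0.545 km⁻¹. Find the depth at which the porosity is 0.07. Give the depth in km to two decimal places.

4.12 km

Invert Athy's law: z = ln(φ₀/φ) / c
z = ln(0.66/0.07) / 0.545 = ln(9.429) / 0.545 = 2.2437 / 0.545 = 4.117 km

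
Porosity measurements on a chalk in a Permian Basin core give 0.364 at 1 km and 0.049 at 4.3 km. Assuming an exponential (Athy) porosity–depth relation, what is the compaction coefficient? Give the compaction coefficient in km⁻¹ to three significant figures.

0.608 km⁻¹

Athy: n(d) = n₀ e^(−kd) ⇒ n₁/n₂ = e^{k(d₂−d₁)} ⇒ k = ln(n₁/n₂)/(d₂−d₁)
k = ln(0.364/0.049) / (4.3 − 1) = ln(7.429) / 3.3 = 2.0053 / 3.3 = 0.6077 km⁻¹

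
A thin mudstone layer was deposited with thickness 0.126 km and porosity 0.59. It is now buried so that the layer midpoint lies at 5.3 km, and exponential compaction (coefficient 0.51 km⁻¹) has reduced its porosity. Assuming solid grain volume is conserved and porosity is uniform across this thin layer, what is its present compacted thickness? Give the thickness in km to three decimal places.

0.054 km

Porosity at 5.3 km: phi = 0.59·exp(−0.51×5.3) = 0.0395
Solid-volume conservation: h(1−phi) = h₀(1−phi₀) ⇒ h = h₀·(1−phi₀)/(1−phi)
h = 0.126 × (1 − 0.59)/(1 − 0.0395) = 0.126 × 0.4269 = 0.0538 km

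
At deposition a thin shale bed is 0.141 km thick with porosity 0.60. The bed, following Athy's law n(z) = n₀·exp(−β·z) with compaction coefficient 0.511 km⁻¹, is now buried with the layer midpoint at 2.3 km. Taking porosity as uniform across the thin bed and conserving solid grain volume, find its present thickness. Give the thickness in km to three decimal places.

0.069 km

Porosity at 2.3 km: n = 0.6·exp(−0.511×2.3) = 0.1852
Solid-volume conservation: h(1−n) = h₀(1−n₀) ⇒ h = h₀·(1−n₀)/(1−n)
h = 0.141 × (1 − 0.6)/(1 − 0.1852) = 0.141 × 0.4909 = 0.0692 km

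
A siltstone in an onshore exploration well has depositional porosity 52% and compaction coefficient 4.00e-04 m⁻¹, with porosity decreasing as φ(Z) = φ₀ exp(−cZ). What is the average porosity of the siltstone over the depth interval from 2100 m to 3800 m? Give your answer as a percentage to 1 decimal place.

Working in km (1 km = 1000 m; c in km⁻¹ = c in m⁻¹ × 1000):
⟨φ⟩ = (1/(Z₂−Z₁)) ∫ φ₀ e^(−cZ) dZ = φ₀·(e^(−c·Z₁) − e^(−c·Z₂)) / (c·(Z₂−Z₁))
e^(−0.4×2.1) = 0.4317; e^(−0.4×3.8) = 0.2187
⟨φ⟩ = 0.52 × (0.4317 − 0.2187) / (0.4 × 1.7) = 0.52 × 0.3132 = 0.1629

16.3%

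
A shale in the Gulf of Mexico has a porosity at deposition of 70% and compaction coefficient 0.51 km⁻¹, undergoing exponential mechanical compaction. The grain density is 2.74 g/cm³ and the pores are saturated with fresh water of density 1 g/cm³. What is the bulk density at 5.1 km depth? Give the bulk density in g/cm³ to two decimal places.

Porosity at depth: φ = 0.7·exp(−0.51×5.1) = 0.7×0.0742 = 0.0519
Bulk density: ρ_b = (1−φ)ρ_g + φ·ρ_f = 0.9481×2.74 + 0.0519×1
       = 2.598 + 0.052 = 2.650 g/cm³

2.65 g/cm³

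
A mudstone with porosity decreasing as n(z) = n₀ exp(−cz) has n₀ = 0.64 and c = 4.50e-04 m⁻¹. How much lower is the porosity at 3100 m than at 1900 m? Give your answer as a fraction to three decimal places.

0.114

Working in km (1 km = 1000 m; c in km⁻¹ = c in m⁻¹ × 1000):
n(1.9) = 0.64·e^(−0.45×1.9) = 0.2722
n(3.1) = 0.64·e^(−0.45×3.1) = 0.1586
Δn = 0.2722 − 0.1586 = 0.1136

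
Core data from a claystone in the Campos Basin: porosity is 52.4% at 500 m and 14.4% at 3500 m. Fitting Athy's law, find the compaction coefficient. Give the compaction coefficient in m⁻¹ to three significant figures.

0.000431 m⁻¹

Working in km (1 km = 1000 m; k in km⁻¹ = k in m⁻¹ × 1000):
Athy: phi(Z) = phi₀ e^(−kZ) ⇒ phi₁/phi₂ = e^{k(Z₂−Z₁)} ⇒ k = ln(phi₁/phi₂)/(Z₂−Z₁)
k = ln(0.524/0.144) / (3.5 − 0.5) = ln(3.639) / 3 = 1.2917 / 3 = 0.4306 km⁻¹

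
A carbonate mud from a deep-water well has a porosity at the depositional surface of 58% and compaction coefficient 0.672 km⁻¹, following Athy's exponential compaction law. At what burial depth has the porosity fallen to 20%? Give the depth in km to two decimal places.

Invert Athy's law: Z = ln(phi₀/phi) / k
Z = ln(0.58/0.2) / 0.672 = ln(2.9) / 0.672 = 1.0647 / 0.672 = 1.584 km

1.58 km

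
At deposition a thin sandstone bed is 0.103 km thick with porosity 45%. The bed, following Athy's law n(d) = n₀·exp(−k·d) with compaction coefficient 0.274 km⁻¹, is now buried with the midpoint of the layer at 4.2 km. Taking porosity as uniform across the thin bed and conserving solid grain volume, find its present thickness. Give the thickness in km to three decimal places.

Porosity at 4.2 km: n = 0.45·exp(−0.274×4.2) = 0.1424
Solid-volume conservation: h(1−n) = h₀(1−n₀) ⇒ h = h₀·(1−n₀)/(1−n)
h = 0.103 × (1 − 0.45)/(1 − 0.1424) = 0.103 × 0.6413 = 0.0661 km

0.066 km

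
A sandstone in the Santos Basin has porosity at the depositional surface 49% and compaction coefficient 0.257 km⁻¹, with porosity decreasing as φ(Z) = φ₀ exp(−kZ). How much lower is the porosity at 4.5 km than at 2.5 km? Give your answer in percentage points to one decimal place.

10.4 percentage points

φ(2.5) = 0.49·e^(−0.257×2.5) = 0.2577
φ(4.5) = 0.49·e^(−0.257×4.5) = 0.1541
Δφ = 0.2577 − 0.1541 = 0.1036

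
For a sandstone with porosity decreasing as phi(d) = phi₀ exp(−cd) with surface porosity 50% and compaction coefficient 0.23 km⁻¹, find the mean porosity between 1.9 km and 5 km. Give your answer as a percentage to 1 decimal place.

23.1%

⟨phi⟩ = (1/(d₂−d₁)) ∫ phi₀ e^(−cd) dd = phi₀·(e^(−c·d₁) − e^(−c·d₂)) / (c·(d₂−d₁))
e^(−0.23×1.9) = 0.6460; e^(−0.23×5) = 0.3166
⟨phi⟩ = 0.5 × (0.6460 − 0.3166) / (0.23 × 3.1) = 0.5 × 0.4619 = 0.2309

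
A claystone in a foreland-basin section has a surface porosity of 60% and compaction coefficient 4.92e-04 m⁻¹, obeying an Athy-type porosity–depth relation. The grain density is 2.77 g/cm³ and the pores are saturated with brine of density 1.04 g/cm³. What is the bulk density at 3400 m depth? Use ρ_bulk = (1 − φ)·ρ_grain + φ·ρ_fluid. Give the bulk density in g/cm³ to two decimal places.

Working in km (1 km = 1000 m; c in km⁻¹ = c in m⁻¹ × 1000):
Porosity at depth: phi = 0.6·exp(−0.492×3.4) = 0.6×0.1877 = 0.1126
Bulk density: ρ_b = (1−phi)ρ_g + phi·ρ_f = 0.8874×2.77 + 0.1126×1.04
       = 2.458 + 0.117 = 2.575 g/cm³

2.58 g/cm³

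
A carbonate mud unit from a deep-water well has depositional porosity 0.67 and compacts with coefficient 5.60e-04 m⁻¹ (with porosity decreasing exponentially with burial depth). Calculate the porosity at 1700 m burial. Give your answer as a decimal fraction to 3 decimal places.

0.259

Working in km (1 km = 1000 m; k in km⁻¹ = k in m⁻¹ × 1000):
phi = phi₀·exp(−k·Z) = 0.67 × exp(−0.56 × 1.7) = 0.67 × exp(−0.952)
  = 0.67 × 0.3860 = 0.2586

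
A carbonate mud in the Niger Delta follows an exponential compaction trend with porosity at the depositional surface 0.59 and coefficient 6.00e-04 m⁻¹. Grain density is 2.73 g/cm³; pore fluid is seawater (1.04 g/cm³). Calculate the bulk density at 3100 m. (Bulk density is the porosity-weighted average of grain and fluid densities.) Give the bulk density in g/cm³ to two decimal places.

Working in km (1 km = 1000 m; k in km⁻¹ = k in m⁻¹ × 1000):
Porosity at depth: φ = 0.59·exp(−0.6×3.1) = 0.59×0.1557 = 0.0918
Bulk density: ρ_b = (1−φ)ρ_g + φ·ρ_f = 0.9082×2.73 + 0.0918×1.04
       = 2.479 + 0.096 = 2.575 g/cm³

2.57 g/cm³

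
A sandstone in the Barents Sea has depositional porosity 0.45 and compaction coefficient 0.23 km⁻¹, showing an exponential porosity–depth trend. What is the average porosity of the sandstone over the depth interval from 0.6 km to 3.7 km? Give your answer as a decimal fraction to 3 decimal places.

0.280

⟨φ⟩ = (1/(d₂−d₁)) ∫ φ₀ e^(−cd) dd = φ₀·(e^(−c·d₁) − e^(−c·d₂)) / (c·(d₂−d₁))
e^(−0.23×0.6) = 0.8711; e^(−0.23×3.7) = 0.4270
⟨φ⟩ = 0.45 × (0.8711 − 0.4270) / (0.23 × 3.1) = 0.45 × 0.6229 = 0.2803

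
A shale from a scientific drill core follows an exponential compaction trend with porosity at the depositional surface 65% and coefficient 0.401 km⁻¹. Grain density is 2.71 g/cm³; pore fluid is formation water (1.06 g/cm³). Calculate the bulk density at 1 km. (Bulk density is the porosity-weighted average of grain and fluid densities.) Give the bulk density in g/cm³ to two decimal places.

1.99 g/cm³

Porosity at depth: φ = 0.65·exp(−0.401×1) = 0.65×0.6697 = 0.4353
Bulk density: ρ_b = (1−φ)ρ_g + φ·ρ_f = 0.5647×2.71 + 0.4353×1.06
       = 1.530 + 0.461 = 1.992 g/cm³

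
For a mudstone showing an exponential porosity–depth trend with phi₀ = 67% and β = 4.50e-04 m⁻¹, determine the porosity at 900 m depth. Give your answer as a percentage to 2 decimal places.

44.69%

Working in km (1 km = 1000 m; β in km⁻¹ = β in m⁻¹ × 1000):
phi = phi₀·exp(−β·d) = 0.67 × exp(−0.45 × 0.9) = 0.67 × exp(−0.405)
  = 0.67 × 0.6670 = 0.4469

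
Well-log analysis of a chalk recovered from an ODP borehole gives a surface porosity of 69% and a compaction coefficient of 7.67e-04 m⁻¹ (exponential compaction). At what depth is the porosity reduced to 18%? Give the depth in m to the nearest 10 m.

1750 m

Working in km (1 km = 1000 m; β in km⁻¹ = β in m⁻¹ × 1000):
Invert Athy's law: d = ln(φ₀/φ) / β
d = ln(0.69/0.18) / 0.767 = ln(3.833) / 0.767 = 1.3437 / 0.767 = 1.752 km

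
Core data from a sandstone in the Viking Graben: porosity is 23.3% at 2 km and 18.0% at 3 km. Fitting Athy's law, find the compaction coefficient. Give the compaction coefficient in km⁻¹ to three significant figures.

Athy: n(d) = n₀ e^(−kd) ⇒ n₁/n₂ = e^{k(d₂−d₁)} ⇒ k = ln(n₁/n₂)/(d₂−d₁)
k = ln(0.233/0.18) / (3 − 2) = ln(1.294) / 1 = 0.2581 / 1 = 0.2581 km⁻¹

0.258 km⁻¹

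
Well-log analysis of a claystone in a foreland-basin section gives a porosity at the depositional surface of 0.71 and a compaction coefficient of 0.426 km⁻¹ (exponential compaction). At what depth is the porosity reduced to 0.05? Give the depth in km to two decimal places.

6.23 km

Invert Athy's law: z = ln(n₀/n) / c
z = ln(0.71/0.05) / 0.426 = ln(14.2) / 0.426 = 2.6532 / 0.426 = 6.228 km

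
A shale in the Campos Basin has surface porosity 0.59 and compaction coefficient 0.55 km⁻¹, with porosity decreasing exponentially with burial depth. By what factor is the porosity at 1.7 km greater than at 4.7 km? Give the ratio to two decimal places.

φ(z₁)/φ(z₂) = e^(−k·z₁)/e^(−k·z₂) = e^{k(z₂−z₁)}
= exp(0.55 × 3) = exp(1.65) = 5.2070

5.21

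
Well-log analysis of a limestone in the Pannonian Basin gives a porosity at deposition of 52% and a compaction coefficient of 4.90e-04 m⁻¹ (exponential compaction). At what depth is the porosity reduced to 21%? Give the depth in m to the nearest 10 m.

Working in km (1 km = 1000 m; c in km⁻¹ = c in m⁻¹ × 1000):
Invert Athy's law: Z = ln(phi₀/phi) / c
Z = ln(0.52/0.21) / 0.49 = ln(2.476) / 0.49 = 0.9067 / 0.49 = 1.850 km

1850 m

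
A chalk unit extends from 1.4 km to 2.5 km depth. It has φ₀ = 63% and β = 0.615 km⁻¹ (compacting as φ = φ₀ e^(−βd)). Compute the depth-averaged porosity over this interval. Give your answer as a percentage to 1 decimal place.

⟨φ⟩ = (1/(d₂−d₁)) ∫ φ₀ e^(−βd) dd = φ₀·(e^(−β·d₁) − e^(−β·d₂)) / (β·(d₂−d₁))
e^(−0.615×1.4) = 0.4227; e^(−0.615×2.5) = 0.2149
⟨φ⟩ = 0.63 × (0.4227 − 0.2149) / (0.615 × 1.1) = 0.63 × 0.3072 = 0.1935

19.4%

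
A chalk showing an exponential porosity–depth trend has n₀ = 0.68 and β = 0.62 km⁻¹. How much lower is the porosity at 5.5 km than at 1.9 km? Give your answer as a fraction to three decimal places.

0.187

n(1.9) = 0.68·e^(−0.62×1.9) = 0.2094
n(5.5) = 0.68·e^(−0.62×5.5) = 0.0225
Δn = 0.2094 − 0.0225 = 0.1869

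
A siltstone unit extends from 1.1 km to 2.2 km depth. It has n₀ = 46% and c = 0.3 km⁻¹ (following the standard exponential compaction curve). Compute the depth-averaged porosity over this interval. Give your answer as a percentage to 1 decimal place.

28.2%

⟨n⟩ = (1/(d₂−d₁)) ∫ n₀ e^(−cd) dd = n₀·(e^(−c·d₁) − e^(−c·d₂)) / (c·(d₂−d₁))
e^(−0.3×1.1) = 0.7189; e^(−0.3×2.2) = 0.5169
⟨n⟩ = 0.46 × (0.7189 − 0.5169) / (0.3 × 1.1) = 0.46 × 0.6123 = 0.2817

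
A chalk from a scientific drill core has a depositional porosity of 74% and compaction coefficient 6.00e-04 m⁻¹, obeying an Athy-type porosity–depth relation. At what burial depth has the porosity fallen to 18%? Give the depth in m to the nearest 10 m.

Working in km (1 km = 1000 m; c in km⁻¹ = c in m⁻¹ × 1000):
Invert Athy's law: Z = ln(φ₀/φ) / c
Z = ln(0.74/0.18) / 0.6 = ln(4.111) / 0.6 = 1.4137 / 0.6 = 2.356 km

2360 m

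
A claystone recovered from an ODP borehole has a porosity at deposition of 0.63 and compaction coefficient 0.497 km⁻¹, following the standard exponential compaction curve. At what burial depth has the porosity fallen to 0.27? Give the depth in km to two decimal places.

1.70 km

Invert Athy's law: d = ln(phi₀/phi) / c
d = ln(0.63/0.27) / 0.497 = ln(2.333) / 0.497 = 0.8473 / 0.497 = 1.705 km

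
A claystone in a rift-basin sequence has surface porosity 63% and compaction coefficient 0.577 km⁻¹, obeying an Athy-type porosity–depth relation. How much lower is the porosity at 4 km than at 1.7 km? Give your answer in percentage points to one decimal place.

φ(1.7) = 0.63·e^(−0.577×1.7) = 0.2362
φ(4) = 0.63·e^(−0.577×4) = 0.0627
Δφ = 0.2362 − 0.0627 = 0.1736

17.4 percentage points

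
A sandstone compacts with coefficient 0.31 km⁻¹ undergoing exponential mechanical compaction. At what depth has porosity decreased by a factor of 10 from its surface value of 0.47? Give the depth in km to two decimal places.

φ/φ₀ = 1/10 ⇒ exp(−c·d) = 1/10 ⇒ d = ln(10) / c
d = 2.3026 / 0.31 = 7.428 km

7.43 km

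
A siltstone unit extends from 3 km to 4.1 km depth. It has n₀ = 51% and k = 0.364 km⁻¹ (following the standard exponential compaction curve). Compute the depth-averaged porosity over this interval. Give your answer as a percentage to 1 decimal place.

14.1%

⟨n⟩ = (1/(d₂−d₁)) ∫ n₀ e^(−kd) dd = n₀·(e^(−k·d₁) − e^(−k·d₂)) / (k·(d₂−d₁))
e^(−0.364×3) = 0.3355; e^(−0.364×4.1) = 0.2248
⟨n⟩ = 0.51 × (0.3355 − 0.2248) / (0.364 × 1.1) = 0.51 × 0.2765 = 0.1410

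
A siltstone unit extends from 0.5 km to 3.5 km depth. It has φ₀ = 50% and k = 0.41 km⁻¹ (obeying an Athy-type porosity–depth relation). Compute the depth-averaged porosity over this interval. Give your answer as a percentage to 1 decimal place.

⟨φ⟩ = (1/(Z₂−Z₁)) ∫ φ₀ e^(−kZ) dZ = φ₀·(e^(−k·Z₁) − e^(−k·Z₂)) / (k·(Z₂−Z₁))
e^(−0.41×0.5) = 0.8146; e^(−0.41×3.5) = 0.2381
⟨φ⟩ = 0.5 × (0.8146 − 0.2381) / (0.41 × 3) = 0.5 × 0.4687 = 0.2344

23.4%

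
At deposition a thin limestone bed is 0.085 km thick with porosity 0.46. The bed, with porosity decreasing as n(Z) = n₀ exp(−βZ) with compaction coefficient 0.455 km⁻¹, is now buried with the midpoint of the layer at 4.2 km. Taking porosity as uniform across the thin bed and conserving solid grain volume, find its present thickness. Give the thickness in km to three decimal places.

0.049 km

Porosity at 4.2 km: n = 0.46·exp(−0.455×4.2) = 0.0680
Solid-volume conservation: h(1−n) = h₀(1−n₀) ⇒ h = h₀·(1−n₀)/(1−n)
h = 0.085 × (1 − 0.46)/(1 − 0.0680) = 0.085 × 0.5794 = 0.0493 km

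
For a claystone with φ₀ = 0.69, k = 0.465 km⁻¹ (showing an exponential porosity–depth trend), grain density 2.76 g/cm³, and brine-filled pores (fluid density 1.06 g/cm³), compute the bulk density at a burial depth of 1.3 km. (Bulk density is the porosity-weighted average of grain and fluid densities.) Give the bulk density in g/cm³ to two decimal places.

2.12 g/cm³

Porosity at depth: φ = 0.69·exp(−0.465×1.3) = 0.69×0.5463 = 0.3770
Bulk density: ρ_b = (1−φ)ρ_g + φ·ρ_f = 0.6230×2.76 + 0.3770×1.06
       = 1.720 + 0.400 = 2.119 g/cm³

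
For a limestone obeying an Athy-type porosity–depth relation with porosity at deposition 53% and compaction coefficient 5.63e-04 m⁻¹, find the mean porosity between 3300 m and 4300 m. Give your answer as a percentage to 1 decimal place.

6.3%

Working in km (1 km = 1000 m; c in km⁻¹ = c in m⁻¹ × 1000):
⟨n⟩ = (1/(d₂−d₁)) ∫ n₀ e^(−cd) dd = n₀·(e^(−c·d₁) − e^(−c·d₂)) / (c·(d₂−d₁))
e^(−0.563×3.3) = 0.1560; e^(−0.563×4.3) = 0.0888
⟨n⟩ = 0.53 × (0.1560 − 0.0888) / (0.563 × 1) = 0.53 × 0.1193 = 0.0632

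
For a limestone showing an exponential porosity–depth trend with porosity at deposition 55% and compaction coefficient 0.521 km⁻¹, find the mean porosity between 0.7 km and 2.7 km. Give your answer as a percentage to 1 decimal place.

23.7%

⟨phi⟩ = (1/(z₂−z₁)) ∫ phi₀ e^(−cz) dz = phi₀·(e^(−c·z₁) − e^(−c·z₂)) / (c·(z₂−z₁))
e^(−0.521×0.7) = 0.6944; e^(−0.521×2.7) = 0.2450
⟨phi⟩ = 0.55 × (0.6944 − 0.2450) / (0.521 × 2) = 0.55 × 0.4313 = 0.2372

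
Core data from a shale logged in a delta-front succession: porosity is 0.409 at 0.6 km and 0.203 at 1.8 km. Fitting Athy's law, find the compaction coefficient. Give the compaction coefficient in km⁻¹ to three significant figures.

Athy: n(z) = n₀ e^(−βz) ⇒ n₁/n₂ = e^{β(z₂−z₁)} ⇒ β = ln(n₁/n₂)/(z₂−z₁)
β = ln(0.409/0.203) / (1.8 − 0.6) = ln(2.015) / 1.2 = 0.7005 / 1.2 = 0.5838 km⁻¹

0.584 km⁻¹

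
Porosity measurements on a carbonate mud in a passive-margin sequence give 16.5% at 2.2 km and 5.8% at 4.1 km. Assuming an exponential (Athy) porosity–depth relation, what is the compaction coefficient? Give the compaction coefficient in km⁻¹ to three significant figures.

Athy: φ(d) = φ₀ e^(−cd) ⇒ φ₁/φ₂ = e^{c(d₂−d₁)} ⇒ c = ln(φ₁/φ₂)/(d₂−d₁)
c = ln(0.165/0.058) / (4.1 − 2.2) = ln(2.845) / 1.9 = 1.0455 / 1.9 = 0.5503 km⁻¹

0.550 km⁻¹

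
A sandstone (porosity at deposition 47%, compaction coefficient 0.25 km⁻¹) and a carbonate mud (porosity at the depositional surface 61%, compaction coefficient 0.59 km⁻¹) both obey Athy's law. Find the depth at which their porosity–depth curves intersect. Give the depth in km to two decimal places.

0.77 km

Set n₀ₐ e^(−kₐz) = n₀ᵦ e^(−kᵦz) ⇒ ln(n₀ₐ/n₀ᵦ) = (kₐ − kᵦ)·z
z = ln(0.47/0.61) / (0.25 − 0.59) = -0.2607 / -0.34 = 0.767 km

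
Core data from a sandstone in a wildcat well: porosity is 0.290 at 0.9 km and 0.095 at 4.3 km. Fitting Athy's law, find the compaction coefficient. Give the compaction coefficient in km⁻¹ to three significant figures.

Athy: phi(z) = phi₀ e^(−cz) ⇒ phi₁/phi₂ = e^{c(z₂−z₁)} ⇒ c = ln(phi₁/phi₂)/(z₂−z₁)
c = ln(0.29/0.095) / (4.3 − 0.9) = ln(3.053) / 3.4 = 1.1160 / 3.4 = 0.3282 km⁻¹

0.328 km⁻¹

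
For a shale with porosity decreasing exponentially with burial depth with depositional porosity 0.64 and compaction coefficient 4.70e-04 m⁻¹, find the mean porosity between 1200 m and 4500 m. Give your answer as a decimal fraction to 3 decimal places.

Working in km (1 km = 1000 m; k in km⁻¹ = k in m⁻¹ × 1000):
⟨phi⟩ = (1/(d₂−d₁)) ∫ phi₀ e^(−kd) dd = phi₀·(e^(−k·d₁) − e^(−k·d₂)) / (k·(d₂−d₁))
e^(−0.47×1.2) = 0.5689; e^(−0.47×4.5) = 0.1206
⟨phi⟩ = 0.64 × (0.5689 − 0.1206) / (0.47 × 3.3) = 0.64 × 0.2890 = 0.1850

0.185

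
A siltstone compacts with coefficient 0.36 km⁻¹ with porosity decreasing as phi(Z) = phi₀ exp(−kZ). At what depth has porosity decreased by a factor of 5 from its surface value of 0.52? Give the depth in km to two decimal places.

4.47 km

phi/phi₀ = 1/5 ⇒ exp(−k·Z) = 1/5 ⇒ Z = ln(5) / k
Z = 1.6094 / 0.36 = 4.471 km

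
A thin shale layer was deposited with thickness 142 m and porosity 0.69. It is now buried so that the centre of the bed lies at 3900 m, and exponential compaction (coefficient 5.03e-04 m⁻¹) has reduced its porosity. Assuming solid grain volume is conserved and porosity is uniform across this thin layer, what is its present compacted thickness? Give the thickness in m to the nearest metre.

Working in km (1 km = 1000 m; c in km⁻¹ = c in m⁻¹ × 1000):
Porosity at 3.9 km: phi = 0.69·exp(−0.503×3.9) = 0.0970
Solid-volume conservation: h(1−phi) = h₀(1−phi₀) ⇒ h = h₀·(1−phi₀)/(1−phi)
h = 0.142 × (1 − 0.69)/(1 − 0.0970) = 0.142 × 0.3433 = 0.0488 km

49 m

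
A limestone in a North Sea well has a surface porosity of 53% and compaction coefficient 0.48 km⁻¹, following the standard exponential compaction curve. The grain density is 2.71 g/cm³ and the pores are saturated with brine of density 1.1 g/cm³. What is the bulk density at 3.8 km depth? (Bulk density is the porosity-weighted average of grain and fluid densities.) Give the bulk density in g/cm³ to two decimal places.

Porosity at depth: φ = 0.53·exp(−0.48×3.8) = 0.53×0.1614 = 0.0855
Bulk density: ρ_b = (1−φ)ρ_g + φ·ρ_f = 0.9145×2.71 + 0.0855×1.1
       = 2.478 + 0.094 = 2.572 g/cm³

2.57 g/cm³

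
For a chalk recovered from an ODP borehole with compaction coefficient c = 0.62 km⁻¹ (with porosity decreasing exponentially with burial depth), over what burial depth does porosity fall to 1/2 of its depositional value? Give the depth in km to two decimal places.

1.12 km

φ/φ₀ = 1/2 ⇒ exp(−c·Z) = 1/2 ⇒ Z = ln(2) / c
Z = 0.6931 / 0.62 = 1.118 km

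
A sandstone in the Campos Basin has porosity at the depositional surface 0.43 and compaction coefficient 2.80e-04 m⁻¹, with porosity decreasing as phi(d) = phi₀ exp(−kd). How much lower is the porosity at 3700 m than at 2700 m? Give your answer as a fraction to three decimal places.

0.049

Working in km (1 km = 1000 m; k in km⁻¹ = k in m⁻¹ × 1000):
phi(2.7) = 0.43·e^(−0.28×2.7) = 0.2019
phi(3.7) = 0.43·e^(−0.28×3.7) = 0.1526
Δphi = 0.2019 − 0.1526 = 0.0493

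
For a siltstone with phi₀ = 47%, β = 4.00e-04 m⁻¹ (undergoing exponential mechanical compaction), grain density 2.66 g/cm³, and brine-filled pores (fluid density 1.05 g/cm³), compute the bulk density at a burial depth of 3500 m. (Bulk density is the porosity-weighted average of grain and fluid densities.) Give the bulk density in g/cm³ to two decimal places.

Working in km (1 km = 1000 m; β in km⁻¹ = β in m⁻¹ × 1000):
Porosity at depth: phi = 0.47·exp(−0.4×3.5) = 0.47×0.2466 = 0.1159
Bulk density: ρ_b = (1−phi)ρ_g + phi·ρ_f = 0.8841×2.66 + 0.1159×1.05
       = 2.352 + 0.122 = 2.473 g/cm³

2.47 g/cm³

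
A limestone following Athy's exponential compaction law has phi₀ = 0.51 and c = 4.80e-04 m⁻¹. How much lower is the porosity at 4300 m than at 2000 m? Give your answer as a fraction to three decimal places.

Working in km (1 km = 1000 m; c in km⁻¹ = c in m⁻¹ × 1000):
phi(2) = 0.51·e^(−0.48×2) = 0.1953
phi(4.3) = 0.51·e^(−0.48×4.3) = 0.0647
Δphi = 0.1953 − 0.0647 = 0.1305

0.131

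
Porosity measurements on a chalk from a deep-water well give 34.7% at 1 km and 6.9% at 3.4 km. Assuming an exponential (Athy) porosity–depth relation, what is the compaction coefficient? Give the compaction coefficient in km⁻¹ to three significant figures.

0.673 km⁻¹

Athy: n(z) = n₀ e^(−cz) ⇒ n₁/n₂ = e^{c(z₂−z₁)} ⇒ c = ln(n₁/n₂)/(z₂−z₁)
c = ln(0.347/0.069) / (3.4 − 1) = ln(5.029) / 2.4 = 1.6152 / 2.4 = 0.673 km⁻¹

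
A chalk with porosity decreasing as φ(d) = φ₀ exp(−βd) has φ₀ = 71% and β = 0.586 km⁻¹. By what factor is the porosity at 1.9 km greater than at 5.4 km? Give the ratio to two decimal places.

φ(d₁)/φ(d₂) = e^(−β·d₁)/e^(−β·d₂) = e^{β(d₂−d₁)}
= exp(0.586 × 3.5) = exp(2.051) = 7.7757

7.78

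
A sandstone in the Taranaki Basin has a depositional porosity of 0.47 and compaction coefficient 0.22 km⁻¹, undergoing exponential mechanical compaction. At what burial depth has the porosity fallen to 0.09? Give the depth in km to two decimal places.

Invert Athy's law: z = ln(phi₀/phi) / c
z = ln(0.47/0.09) / 0.22 = ln(5.222) / 0.22 = 1.6529 / 0.22 = 7.513 km

7.51 km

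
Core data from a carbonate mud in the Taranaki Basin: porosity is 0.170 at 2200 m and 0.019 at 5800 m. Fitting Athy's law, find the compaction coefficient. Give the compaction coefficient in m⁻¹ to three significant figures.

Working in km (1 km = 1000 m; c in km⁻¹ = c in m⁻¹ × 1000):
Athy: φ(z) = φ₀ e^(−cz) ⇒ φ₁/φ₂ = e^{c(z₂−z₁)} ⇒ c = ln(φ₁/φ₂)/(z₂−z₁)
c = ln(0.17/0.019) / (5.8 − 2.2) = ln(8.947) / 3.6 = 2.1914 / 3.6 = 0.6087 km⁻¹

0.000609 m⁻¹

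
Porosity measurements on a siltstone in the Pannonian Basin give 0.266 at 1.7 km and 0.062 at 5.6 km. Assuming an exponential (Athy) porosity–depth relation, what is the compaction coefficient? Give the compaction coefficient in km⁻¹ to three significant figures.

Athy: phi(d) = phi₀ e^(−kd) ⇒ phi₁/phi₂ = e^{k(d₂−d₁)} ⇒ k = ln(phi₁/phi₂)/(d₂−d₁)
k = ln(0.266/0.062) / (5.6 − 1.7) = ln(4.29) / 3.9 = 1.4564 / 3.9 = 0.3734 km⁻¹

0.373 km⁻¹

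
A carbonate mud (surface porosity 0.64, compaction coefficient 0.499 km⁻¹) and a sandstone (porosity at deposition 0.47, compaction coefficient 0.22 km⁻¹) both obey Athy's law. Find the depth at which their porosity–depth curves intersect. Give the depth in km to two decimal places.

1.11 km

Set n₀ₐ e^(−βₐd) = n₀ᵦ e^(−βᵦd) ⇒ ln(n₀ₐ/n₀ᵦ) = (βₐ − βᵦ)·d
d = ln(0.64/0.47) / (0.499 − 0.22) = 0.3087 / 0.279 = 1.107 km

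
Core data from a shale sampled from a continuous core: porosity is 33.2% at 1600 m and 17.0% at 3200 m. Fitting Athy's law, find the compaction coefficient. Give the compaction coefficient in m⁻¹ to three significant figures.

0.000418 m⁻¹

Working in km (1 km = 1000 m; β in km⁻¹ = β in m⁻¹ × 1000):
Athy: n(Z) = n₀ e^(−βZ) ⇒ n₁/n₂ = e^{β(Z₂−Z₁)} ⇒ β = ln(n₁/n₂)/(Z₂−Z₁)
β = ln(0.332/0.17) / (3.2 − 1.6) = ln(1.953) / 1.6 = 0.6693 / 1.6 = 0.4183 km⁻¹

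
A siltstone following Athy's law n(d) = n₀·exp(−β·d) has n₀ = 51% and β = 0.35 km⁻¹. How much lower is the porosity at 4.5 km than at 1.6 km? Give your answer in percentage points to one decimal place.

n(1.6) = 0.51·e^(−0.35×1.6) = 0.2913
n(4.5) = 0.51·e^(−0.35×4.5) = 0.1056
Δn = 0.2913 − 0.1056 = 0.1857

18.6 percentage points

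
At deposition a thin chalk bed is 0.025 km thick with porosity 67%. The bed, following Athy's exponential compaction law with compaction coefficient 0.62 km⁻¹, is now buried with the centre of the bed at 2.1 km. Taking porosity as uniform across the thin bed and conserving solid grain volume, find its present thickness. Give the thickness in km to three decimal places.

0.010 km

Porosity at 2.1 km: φ = 0.67·exp(−0.62×2.1) = 0.1822
Solid-volume conservation: h(1−φ) = h₀(1−φ₀) ⇒ h = h₀·(1−φ₀)/(1−φ)
h = 0.025 × (1 − 0.67)/(1 − 0.1822) = 0.025 × 0.4035 = 0.0101 km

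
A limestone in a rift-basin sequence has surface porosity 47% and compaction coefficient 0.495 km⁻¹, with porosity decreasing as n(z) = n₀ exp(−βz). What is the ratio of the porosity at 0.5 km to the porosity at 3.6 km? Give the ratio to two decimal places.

4.64

n(z₁)/n(z₂) = e^(−β·z₁)/e^(−β·z₂) = e^{β(z₂−z₁)}
= exp(0.495 × 3.1) = exp(1.534) = 4.6390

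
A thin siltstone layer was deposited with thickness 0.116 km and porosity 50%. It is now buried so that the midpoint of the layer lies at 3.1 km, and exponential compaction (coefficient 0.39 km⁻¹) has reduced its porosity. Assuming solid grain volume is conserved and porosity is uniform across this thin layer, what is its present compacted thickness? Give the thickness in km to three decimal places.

0.068 km

Porosity at 3.1 km: φ = 0.5·exp(−0.39×3.1) = 0.1492
Solid-volume conservation: h(1−φ) = h₀(1−φ₀) ⇒ h = h₀·(1−φ₀)/(1−φ)
h = 0.116 × (1 − 0.5)/(1 − 0.1492) = 0.116 × 0.5877 = 0.0682 km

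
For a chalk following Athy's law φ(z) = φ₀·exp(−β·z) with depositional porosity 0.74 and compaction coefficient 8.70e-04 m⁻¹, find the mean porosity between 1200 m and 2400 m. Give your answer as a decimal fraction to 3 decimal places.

0.162

Working in km (1 km = 1000 m; β in km⁻¹ = β in m⁻¹ × 1000):
⟨φ⟩ = (1/(z₂−z₁)) ∫ φ₀ e^(−βz) dz = φ₀·(e^(−β·z₁) − e^(−β·z₂)) / (β·(z₂−z₁))
e^(−0.87×1.2) = 0.3520; e^(−0.87×2.4) = 0.1239
⟨φ⟩ = 0.74 × (0.3520 − 0.1239) / (0.87 × 1.2) = 0.74 × 0.2185 = 0.1617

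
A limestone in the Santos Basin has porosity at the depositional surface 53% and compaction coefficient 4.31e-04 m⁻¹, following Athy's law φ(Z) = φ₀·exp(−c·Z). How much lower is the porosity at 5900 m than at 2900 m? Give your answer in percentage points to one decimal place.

Working in km (1 km = 1000 m; c in km⁻¹ = c in m⁻¹ × 1000):
φ(2.9) = 0.53·e^(−0.431×2.9) = 0.1519
φ(5.9) = 0.53·e^(−0.431×5.9) = 0.0417
Δφ = 0.1519 − 0.0417 = 0.1102

11.0 percentage points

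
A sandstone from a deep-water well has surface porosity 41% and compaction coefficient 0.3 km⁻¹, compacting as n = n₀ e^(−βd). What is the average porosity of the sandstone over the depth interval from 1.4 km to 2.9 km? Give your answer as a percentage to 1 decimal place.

21.7%

⟨n⟩ = (1/(d₂−d₁)) ∫ n₀ e^(−βd) dd = n₀·(e^(−β·d₁) − e^(−β·d₂)) / (β·(d₂−d₁))
e^(−0.3×1.4) = 0.6570; e^(−0.3×2.9) = 0.4190
⟨n⟩ = 0.41 × (0.6570 − 0.4190) / (0.3 × 1.5) = 0.41 × 0.5291 = 0.2169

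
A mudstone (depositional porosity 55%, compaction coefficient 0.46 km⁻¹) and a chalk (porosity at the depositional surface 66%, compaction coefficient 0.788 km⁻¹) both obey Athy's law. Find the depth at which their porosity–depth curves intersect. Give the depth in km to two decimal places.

Set n₀ₐ e^(−cₐz) = n₀ᵦ e^(−cᵦz) ⇒ ln(n₀ₐ/n₀ᵦ) = (cₐ − cᵦ)·z
z = ln(0.55/0.66) / (0.46 − 0.788) = -0.1823 / -0.328 = 0.556 km

0.56 km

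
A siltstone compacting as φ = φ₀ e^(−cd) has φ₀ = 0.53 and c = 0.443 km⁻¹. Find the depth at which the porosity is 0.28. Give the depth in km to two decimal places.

Invert Athy's law: d = ln(φ₀/φ) / c
d = ln(0.53/0.28) / 0.443 = ln(1.893) / 0.443 = 0.6381 / 0.443 = 1.440 km

1.44 km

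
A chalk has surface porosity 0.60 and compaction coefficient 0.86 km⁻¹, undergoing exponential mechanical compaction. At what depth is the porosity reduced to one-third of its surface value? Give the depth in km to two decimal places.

1.28 km

n/n₀ = 1/3 ⇒ exp(−c·Z) = 1/3 ⇒ Z = ln(3) / c
Z = 1.0986 / 0.86 = 1.277 km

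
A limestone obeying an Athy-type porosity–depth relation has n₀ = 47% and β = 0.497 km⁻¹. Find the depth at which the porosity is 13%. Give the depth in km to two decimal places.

2.59 km

Invert Athy's law: Z = ln(n₀/n) / β
Z = ln(0.47/0.13) / 0.497 = ln(3.615) / 0.497 = 1.2852 / 0.497 = 2.586 km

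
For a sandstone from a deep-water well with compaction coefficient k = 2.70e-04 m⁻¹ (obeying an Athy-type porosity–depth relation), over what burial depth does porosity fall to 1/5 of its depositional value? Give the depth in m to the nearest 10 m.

5960 m

Working in km (1 km = 1000 m; k in km⁻¹ = k in m⁻¹ × 1000):
n/n₀ = 1/5 ⇒ exp(−k·Z) = 1/5 ⇒ Z = ln(5) / k
Z = 1.6094 / 0.27 = 5.961 km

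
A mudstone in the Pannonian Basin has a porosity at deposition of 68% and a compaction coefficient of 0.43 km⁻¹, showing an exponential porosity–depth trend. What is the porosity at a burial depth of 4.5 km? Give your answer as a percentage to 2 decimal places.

9.82%

n = n₀·exp(−c·Z) = 0.68 × exp(−0.43 × 4.5) = 0.68 × exp(−1.935)
  = 0.68 × 0.1444 = 0.0982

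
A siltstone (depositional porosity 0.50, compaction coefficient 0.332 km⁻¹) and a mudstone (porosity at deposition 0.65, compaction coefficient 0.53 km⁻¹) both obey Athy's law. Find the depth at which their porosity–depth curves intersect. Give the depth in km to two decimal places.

Set φ₀ₐ e^(−cₐZ) = φ₀ᵦ e^(−cᵦZ) ⇒ ln(φ₀ₐ/φ₀ᵦ) = (cₐ − cᵦ)·Z
Z = ln(0.5/0.65) / (0.332 − 0.53) = -0.2624 / -0.198 = 1.325 km

1.33 km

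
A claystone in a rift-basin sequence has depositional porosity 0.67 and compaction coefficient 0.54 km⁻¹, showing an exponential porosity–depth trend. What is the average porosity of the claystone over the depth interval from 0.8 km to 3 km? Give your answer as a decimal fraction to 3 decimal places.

⟨φ⟩ = (1/(Z₂−Z₁)) ∫ φ₀ e^(−βZ) dZ = φ₀·(e^(−β·Z₁) − e^(−β·Z₂)) / (β·(Z₂−Z₁))
e^(−0.54×0.8) = 0.6492; e^(−0.54×3) = 0.1979
⟨φ⟩ = 0.67 × (0.6492 − 0.1979) / (0.54 × 2.2) = 0.67 × 0.3799 = 0.2545

0.255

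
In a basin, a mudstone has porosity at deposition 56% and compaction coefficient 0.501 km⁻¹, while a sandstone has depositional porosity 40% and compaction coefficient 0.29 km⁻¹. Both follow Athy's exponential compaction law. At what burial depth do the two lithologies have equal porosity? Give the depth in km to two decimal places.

1.59 km

Set n₀ₐ e^(−cₐz) = n₀ᵦ e^(−cᵦz) ⇒ ln(n₀ₐ/n₀ᵦ) = (cₐ − cᵦ)·z
z = ln(0.56/0.4) / (0.501 − 0.29) = 0.3365 / 0.211 = 1.595 km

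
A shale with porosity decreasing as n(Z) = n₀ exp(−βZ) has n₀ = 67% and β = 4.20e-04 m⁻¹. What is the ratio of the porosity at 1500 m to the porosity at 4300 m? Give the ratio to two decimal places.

Working in km (1 km = 1000 m; β in km⁻¹ = β in m⁻¹ × 1000):
n(Z₁)/n(Z₂) = e^(−β·Z₁)/e^(−β·Z₂) = e^{β(Z₂−Z₁)}
= exp(0.42 × 2.8) = exp(1.176) = 3.2414

3.24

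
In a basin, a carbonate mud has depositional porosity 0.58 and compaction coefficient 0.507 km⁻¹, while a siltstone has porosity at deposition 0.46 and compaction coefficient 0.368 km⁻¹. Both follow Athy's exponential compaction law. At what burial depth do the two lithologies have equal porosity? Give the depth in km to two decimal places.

Set phi₀ₐ e^(−cₐZ) = phi₀ᵦ e^(−cᵦZ) ⇒ ln(phi₀ₐ/phi₀ᵦ) = (cₐ − cᵦ)·Z
Z = ln(0.58/0.46) / (0.507 − 0.368) = 0.2318 / 0.139 = 1.668 km

1.67 km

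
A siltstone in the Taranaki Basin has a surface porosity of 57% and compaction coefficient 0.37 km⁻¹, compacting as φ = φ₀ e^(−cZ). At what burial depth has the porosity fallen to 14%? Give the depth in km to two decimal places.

3.79 km

Invert Athy's law: Z = ln(φ₀/φ) / c
Z = ln(0.57/0.14) / 0.37 = ln(4.071) / 0.37 = 1.4040 / 0.37 = 3.795 km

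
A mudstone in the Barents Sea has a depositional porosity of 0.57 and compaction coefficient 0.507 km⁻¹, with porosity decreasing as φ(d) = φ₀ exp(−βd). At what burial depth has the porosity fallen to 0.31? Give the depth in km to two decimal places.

1.20 km

Invert Athy's law: d = ln(φ₀/φ) / β
d = ln(0.57/0.31) / 0.507 = ln(1.839) / 0.507 = 0.6091 / 0.507 = 1.201 km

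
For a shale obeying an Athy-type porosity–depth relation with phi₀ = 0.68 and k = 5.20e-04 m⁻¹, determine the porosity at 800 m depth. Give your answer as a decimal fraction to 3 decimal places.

Working in km (1 km = 1000 m; k in km⁻¹ = k in m⁻¹ × 1000):
phi = phi₀·exp(−k·d) = 0.68 × exp(−0.52 × 0.8) = 0.68 × exp(−0.416)
  = 0.68 × 0.6597 = 0.4486

0.449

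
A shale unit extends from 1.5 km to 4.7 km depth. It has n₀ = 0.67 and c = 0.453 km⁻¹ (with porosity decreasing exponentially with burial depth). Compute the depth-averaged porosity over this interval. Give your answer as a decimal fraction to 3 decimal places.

⟨n⟩ = (1/(Z₂−Z₁)) ∫ n₀ e^(−cZ) dZ = n₀·(e^(−c·Z₁) − e^(−c·Z₂)) / (c·(Z₂−Z₁))
e^(−0.453×1.5) = 0.5069; e^(−0.453×4.7) = 0.1189
⟨n⟩ = 0.67 × (0.5069 − 0.1189) / (0.453 × 3.2) = 0.67 × 0.2676 = 0.1793

0.179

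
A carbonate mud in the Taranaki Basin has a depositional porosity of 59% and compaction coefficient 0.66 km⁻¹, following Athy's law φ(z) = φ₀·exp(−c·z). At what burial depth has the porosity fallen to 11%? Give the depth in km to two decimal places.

Invert Athy's law: z = ln(φ₀/φ) / c
z = ln(0.59/0.11) / 0.66 = ln(5.364) / 0.66 = 1.6796 / 0.66 = 2.545 km

2.54 km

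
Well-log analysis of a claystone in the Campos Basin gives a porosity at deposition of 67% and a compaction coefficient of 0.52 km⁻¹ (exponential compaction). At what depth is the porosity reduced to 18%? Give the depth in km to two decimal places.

2.53 km

Invert Athy's law: d = ln(φ₀/φ) / β
d = ln(0.67/0.18) / 0.52 = ln(3.722) / 0.52 = 1.3143 / 0.52 = 2.528 km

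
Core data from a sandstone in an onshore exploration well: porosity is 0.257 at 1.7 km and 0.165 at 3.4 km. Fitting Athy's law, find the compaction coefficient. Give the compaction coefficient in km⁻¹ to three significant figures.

Athy: φ(Z) = φ₀ e^(−βZ) ⇒ φ₁/φ₂ = e^{β(Z₂−Z₁)} ⇒ β = ln(φ₁/φ₂)/(Z₂−Z₁)
β = ln(0.257/0.165) / (3.4 − 1.7) = ln(1.558) / 1.7 = 0.4431 / 1.7 = 0.2607 km⁻¹

0.261 km⁻¹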